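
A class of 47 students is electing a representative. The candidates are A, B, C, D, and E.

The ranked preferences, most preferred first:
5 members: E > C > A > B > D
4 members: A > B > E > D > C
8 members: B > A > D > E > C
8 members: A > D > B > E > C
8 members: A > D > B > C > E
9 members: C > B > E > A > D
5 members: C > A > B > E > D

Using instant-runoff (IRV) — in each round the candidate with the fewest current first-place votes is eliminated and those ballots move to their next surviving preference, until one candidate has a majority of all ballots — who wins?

Round 1: A 20, B 8, C 14, D 0, E 5. D eliminated.
Round 2: A 20, B 8, C 14, E 5. E eliminated.
Round 3: A 20, B 8, C 19. B eliminated.
Round 4: A 28, C 19. A has a majority (≥24).

A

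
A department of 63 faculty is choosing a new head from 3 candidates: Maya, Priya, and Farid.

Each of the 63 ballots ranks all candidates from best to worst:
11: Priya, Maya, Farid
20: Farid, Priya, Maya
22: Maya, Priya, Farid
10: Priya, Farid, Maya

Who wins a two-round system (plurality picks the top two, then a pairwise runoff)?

Round 1 first-place votes: Maya 22, Priya 21, Farid 20. Maya and Priya advance.
Runoff: Maya is ranked above Priya on 22 ballots, Priya above Maya on 41.

Priya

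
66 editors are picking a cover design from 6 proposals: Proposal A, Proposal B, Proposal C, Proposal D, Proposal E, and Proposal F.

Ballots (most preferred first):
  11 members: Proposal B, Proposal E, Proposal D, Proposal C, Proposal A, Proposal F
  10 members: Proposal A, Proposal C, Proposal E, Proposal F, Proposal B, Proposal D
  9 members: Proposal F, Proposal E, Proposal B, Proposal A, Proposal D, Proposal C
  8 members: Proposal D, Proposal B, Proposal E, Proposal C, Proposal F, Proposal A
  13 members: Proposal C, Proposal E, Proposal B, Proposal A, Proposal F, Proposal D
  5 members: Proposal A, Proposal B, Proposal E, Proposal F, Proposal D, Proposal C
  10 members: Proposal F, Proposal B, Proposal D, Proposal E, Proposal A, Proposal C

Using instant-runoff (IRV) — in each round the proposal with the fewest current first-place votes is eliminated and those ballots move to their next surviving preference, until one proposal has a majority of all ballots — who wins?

Round 1: Proposal A 15, Proposal B 11, Proposal C 13, Proposal D 8, Proposal E 0, Proposal F 19. Proposal E eliminated.
Round 2: Proposal A 15, Proposal B 11, Proposal C 13, Proposal D 8, Proposal F 19. Proposal D eliminated.
Round 3: Proposal A 15, Proposal B 19, Proposal C 13, Proposal F 19. Proposal C eliminated.
Round 4: Proposal A 15, Proposal B 32, Proposal F 19. Proposal A eliminated.
Round 5: Proposal B 37, Proposal F 29. Proposal B has a majority (≥34).

Proposal B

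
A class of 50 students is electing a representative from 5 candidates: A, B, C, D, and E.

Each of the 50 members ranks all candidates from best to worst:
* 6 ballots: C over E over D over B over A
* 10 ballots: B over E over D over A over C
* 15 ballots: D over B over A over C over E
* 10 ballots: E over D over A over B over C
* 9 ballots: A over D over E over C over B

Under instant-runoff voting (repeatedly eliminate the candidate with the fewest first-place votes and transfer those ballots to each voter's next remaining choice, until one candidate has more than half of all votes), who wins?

E

Round 1: A 9, B 10, C 6, D 15, E 10. C eliminated.
Round 2: A 9, B 10, D 15, E 16. A eliminated.
Round 3: B 10, D 24, E 16. B eliminated.
Round 4: D 24, E 26. E has a majority (≥26).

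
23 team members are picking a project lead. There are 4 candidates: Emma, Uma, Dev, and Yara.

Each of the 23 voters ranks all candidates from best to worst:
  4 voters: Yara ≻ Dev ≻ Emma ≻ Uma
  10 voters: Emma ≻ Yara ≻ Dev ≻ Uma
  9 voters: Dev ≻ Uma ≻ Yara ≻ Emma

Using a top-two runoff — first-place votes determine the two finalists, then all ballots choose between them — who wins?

Round 1 first-place votes: Emma 10, Uma 0, Dev 9, Yara 4. Emma and Dev advance.
Runoff: Emma is ranked above Dev on 10 ballots, Dev above Emma on 13.

Dev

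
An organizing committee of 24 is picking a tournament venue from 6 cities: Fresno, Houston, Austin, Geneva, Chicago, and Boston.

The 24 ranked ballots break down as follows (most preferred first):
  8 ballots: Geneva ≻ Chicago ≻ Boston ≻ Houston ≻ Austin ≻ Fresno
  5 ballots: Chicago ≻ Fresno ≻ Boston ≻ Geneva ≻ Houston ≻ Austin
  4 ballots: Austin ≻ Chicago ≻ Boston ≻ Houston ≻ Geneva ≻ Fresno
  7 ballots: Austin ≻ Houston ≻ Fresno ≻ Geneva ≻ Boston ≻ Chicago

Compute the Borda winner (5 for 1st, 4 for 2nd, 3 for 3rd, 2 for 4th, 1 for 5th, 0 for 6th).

Chicago

Fresno: 8×0 + 5×4 + 4×0 + 7×3 = 41
Houston: 8×2 + 5×1 + 4×2 + 7×4 = 57
Austin: 8×1 + 5×0 + 4×5 + 7×5 = 63
Geneva: 8×5 + 5×2 + 4×1 + 7×2 = 68
Chicago: 8×4 + 5×5 + 4×4 + 7×0 = 73
Boston: 8×3 + 5×3 + 4×3 + 7×1 = 58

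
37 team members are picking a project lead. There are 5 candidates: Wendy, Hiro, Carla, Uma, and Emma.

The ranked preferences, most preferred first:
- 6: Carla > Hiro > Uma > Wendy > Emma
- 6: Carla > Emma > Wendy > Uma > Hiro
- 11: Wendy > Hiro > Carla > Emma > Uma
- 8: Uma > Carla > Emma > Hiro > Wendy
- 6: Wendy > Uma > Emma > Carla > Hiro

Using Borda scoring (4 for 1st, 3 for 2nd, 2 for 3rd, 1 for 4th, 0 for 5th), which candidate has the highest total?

Carla

Wendy: 6×1 + 6×2 + 11×4 + 8×0 + 6×4 = 86
Hiro: 6×3 + 6×0 + 11×3 + 8×1 + 6×0 = 59
Carla: 6×4 + 6×4 + 11×2 + 8×3 + 6×1 = 100
Uma: 6×2 + 6×1 + 11×0 + 8×4 + 6×3 = 68
Emma: 6×0 + 6×3 + 11×1 + 8×2 + 6×2 = 57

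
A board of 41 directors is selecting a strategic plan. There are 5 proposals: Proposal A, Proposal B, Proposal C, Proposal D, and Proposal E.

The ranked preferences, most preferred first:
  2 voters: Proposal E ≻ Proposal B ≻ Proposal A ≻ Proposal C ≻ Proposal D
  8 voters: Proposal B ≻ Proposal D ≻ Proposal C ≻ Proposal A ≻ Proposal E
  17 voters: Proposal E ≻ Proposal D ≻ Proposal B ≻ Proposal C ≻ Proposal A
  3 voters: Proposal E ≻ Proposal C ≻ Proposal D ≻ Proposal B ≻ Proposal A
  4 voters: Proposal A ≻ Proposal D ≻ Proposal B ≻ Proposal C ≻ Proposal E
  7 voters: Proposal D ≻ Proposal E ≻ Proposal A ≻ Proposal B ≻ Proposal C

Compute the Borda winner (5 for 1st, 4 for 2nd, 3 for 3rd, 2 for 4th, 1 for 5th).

Proposal A: 2×3 + 8×2 + 17×1 + 3×1 + 4×5 + 7×3 = 83
Proposal B: 2×4 + 8×5 + 17×3 + 3×2 + 4×3 + 7×2 = 131
Proposal C: 2×2 + 8×3 + 17×2 + 3×4 + 4×2 + 7×1 = 89
Proposal D: 2×1 + 8×4 + 17×4 + 3×3 + 4×4 + 7×5 = 162
Proposal E: 2×5 + 8×1 + 17×5 + 3×5 + 4×1 + 7×4 = 150

Proposal D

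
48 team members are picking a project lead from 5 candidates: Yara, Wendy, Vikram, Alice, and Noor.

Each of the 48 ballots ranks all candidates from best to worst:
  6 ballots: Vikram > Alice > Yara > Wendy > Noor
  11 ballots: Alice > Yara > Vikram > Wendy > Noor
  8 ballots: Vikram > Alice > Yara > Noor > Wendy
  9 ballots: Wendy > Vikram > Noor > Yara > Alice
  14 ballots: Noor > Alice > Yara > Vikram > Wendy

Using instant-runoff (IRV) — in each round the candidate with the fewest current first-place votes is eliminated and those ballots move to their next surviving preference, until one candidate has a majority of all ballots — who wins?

Round 1: Yara 0, Wendy 9, Vikram 14, Alice 11, Noor 14. Yara eliminated.
Round 2: Wendy 9, Vikram 14, Alice 11, Noor 14. Wendy eliminated.
Round 3: Vikram 23, Alice 11, Noor 14. Alice eliminated.
Round 4: Vikram 34, Noor 14. Vikram has a majority (≥25).

Vikram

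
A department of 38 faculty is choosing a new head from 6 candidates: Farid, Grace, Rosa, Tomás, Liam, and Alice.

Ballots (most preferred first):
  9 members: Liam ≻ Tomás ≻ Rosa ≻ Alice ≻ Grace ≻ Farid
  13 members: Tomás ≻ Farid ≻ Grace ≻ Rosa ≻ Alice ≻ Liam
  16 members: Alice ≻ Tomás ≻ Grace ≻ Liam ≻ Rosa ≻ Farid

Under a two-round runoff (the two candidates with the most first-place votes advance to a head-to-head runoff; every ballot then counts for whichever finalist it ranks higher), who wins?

Round 1 first-place votes: Farid 0, Grace 0, Rosa 0, Tomás 13, Liam 9, Alice 16. Alice and Tomás advance.
Runoff: Alice is ranked above Tomás on 16 ballots, Tomás above Alice on 22.

Tomás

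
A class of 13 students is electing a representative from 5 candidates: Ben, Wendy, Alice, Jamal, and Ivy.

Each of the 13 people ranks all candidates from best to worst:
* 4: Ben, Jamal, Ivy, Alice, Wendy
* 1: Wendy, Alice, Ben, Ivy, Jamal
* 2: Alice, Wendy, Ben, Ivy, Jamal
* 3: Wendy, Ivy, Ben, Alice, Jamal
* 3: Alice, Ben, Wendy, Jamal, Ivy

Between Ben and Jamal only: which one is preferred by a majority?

Ben

Ben is ranked above Jamal on 13 ballots; Jamal above Ben on 0.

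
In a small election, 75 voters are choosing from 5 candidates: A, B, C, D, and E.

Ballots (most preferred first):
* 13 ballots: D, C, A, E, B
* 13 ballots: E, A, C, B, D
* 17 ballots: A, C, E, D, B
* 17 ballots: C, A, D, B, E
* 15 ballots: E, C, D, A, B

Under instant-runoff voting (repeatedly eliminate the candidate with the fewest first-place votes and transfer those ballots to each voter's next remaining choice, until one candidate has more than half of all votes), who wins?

Round 1: A 17, B 0, C 17, D 13, E 28. B eliminated.
Round 2: A 17, C 17, D 13, E 28. D eliminated.
Round 3: A 17, C 30, E 28. A eliminated.
Round 4: C 47, E 28. C has a majority (≥38).

C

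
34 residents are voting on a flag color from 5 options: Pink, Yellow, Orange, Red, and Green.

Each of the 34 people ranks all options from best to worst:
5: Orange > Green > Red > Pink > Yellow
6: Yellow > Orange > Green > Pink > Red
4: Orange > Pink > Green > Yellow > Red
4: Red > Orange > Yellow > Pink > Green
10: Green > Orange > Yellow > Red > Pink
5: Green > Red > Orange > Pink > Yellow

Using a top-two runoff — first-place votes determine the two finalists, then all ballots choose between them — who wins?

Orange

Round 1 first-place votes: Pink 0, Yellow 6, Orange 9, Red 4, Green 15. Green and Orange advance.
Runoff: Green is ranked above Orange on 15 ballots, Orange above Green on 19.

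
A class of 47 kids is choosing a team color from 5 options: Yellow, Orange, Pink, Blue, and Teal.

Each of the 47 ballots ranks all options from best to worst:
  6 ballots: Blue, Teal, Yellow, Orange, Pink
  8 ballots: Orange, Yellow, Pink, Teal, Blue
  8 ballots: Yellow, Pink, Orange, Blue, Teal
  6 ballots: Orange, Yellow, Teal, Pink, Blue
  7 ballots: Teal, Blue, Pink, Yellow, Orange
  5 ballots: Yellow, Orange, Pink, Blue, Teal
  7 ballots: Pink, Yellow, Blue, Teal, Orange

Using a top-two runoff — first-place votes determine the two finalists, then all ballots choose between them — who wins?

Round 1 first-place votes: Yellow 13, Orange 14, Pink 7, Blue 6, Teal 7. Orange and Yellow advance.
Runoff: Orange is ranked above Yellow on 14 ballots, Yellow above Orange on 33.

Yellow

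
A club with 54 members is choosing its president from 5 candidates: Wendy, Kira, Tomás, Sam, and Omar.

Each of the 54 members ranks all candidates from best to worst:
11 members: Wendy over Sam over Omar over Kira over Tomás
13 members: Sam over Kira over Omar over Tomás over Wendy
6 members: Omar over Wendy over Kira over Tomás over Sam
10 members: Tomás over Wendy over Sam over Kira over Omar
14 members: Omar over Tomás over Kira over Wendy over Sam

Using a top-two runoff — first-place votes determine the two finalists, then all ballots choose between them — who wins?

Round 1 first-place votes: Wendy 11, Kira 0, Tomás 10, Sam 13, Omar 20. Omar and Sam advance.
Runoff: Omar is ranked above Sam on 20 ballots, Sam above Omar on 34.

Sam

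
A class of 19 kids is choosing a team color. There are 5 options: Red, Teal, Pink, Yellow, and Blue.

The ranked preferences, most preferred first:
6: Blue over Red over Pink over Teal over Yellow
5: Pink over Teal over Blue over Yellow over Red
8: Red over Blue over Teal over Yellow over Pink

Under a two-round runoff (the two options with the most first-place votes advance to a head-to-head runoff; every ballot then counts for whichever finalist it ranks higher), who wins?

Round 1 first-place votes: Red 8, Teal 0, Pink 5, Yellow 0, Blue 6. Red and Blue advance.
Runoff: Red is ranked above Blue on 8 ballots, Blue above Red on 11.

Blue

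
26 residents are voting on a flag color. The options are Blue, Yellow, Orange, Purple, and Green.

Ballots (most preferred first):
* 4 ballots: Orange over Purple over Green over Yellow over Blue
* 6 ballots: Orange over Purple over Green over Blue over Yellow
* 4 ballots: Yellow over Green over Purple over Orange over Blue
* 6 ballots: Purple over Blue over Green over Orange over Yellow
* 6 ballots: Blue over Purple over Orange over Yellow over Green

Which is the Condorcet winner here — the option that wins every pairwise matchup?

Purple vs Blue: 20–6
Purple vs Yellow: 22–4
Purple vs Orange: 16–10
Purple vs Green: 22–4
Purple beats every other option.

Purple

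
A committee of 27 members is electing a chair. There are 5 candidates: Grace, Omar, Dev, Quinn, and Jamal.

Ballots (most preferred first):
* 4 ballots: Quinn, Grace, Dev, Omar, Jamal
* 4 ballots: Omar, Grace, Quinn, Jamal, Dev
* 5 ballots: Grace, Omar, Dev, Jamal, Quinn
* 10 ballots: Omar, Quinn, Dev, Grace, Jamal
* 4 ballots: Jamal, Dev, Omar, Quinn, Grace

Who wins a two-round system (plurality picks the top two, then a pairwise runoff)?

Omar

Round 1 first-place votes: Grace 5, Omar 14, Dev 0, Quinn 4, Jamal 4. Omar and Grace advance.
Runoff: Omar is ranked above Grace on 18 ballots, Grace above Omar on 9.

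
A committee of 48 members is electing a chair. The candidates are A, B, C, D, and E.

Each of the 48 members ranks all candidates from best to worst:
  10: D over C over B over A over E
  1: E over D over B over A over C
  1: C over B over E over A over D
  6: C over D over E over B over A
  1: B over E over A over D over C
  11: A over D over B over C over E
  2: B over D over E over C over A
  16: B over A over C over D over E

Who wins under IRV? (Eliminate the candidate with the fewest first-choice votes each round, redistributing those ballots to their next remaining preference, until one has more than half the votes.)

D

Round 1: A 11, B 19, C 7, D 10, E 1. E eliminated.
Round 2: A 11, B 19, C 7, D 11. C eliminated.
Round 3: A 11, B 20, D 17. A eliminated.
Round 4: B 20, D 28. D has a majority (≥25).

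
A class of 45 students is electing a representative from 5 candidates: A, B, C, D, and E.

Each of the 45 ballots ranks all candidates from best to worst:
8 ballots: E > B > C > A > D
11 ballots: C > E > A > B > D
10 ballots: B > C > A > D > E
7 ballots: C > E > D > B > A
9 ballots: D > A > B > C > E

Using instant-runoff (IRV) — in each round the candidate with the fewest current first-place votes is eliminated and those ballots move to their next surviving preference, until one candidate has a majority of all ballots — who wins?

B

Round 1: A 0, B 10, C 18, D 9, E 8. A eliminated.
Round 2: B 10, C 18, D 9, E 8. E eliminated.
Round 3: B 18, C 18, D 9. D eliminated.
Round 4: B 27, C 18. B has a majority (≥23).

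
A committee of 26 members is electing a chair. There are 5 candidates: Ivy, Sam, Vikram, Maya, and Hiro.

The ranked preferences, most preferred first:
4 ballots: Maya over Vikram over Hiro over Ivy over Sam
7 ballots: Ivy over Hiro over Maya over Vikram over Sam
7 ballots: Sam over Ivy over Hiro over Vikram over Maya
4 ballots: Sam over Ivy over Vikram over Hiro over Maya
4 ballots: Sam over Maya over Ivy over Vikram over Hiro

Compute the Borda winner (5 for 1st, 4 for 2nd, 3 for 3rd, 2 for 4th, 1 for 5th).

Ivy: 4×2 + 7×5 + 7×4 + 4×4 + 4×3 = 99
Sam: 4×1 + 7×1 + 7×5 + 4×5 + 4×5 = 86
Vikram: 4×4 + 7×2 + 7×2 + 4×3 + 4×2 = 64
Maya: 4×5 + 7×3 + 7×1 + 4×1 + 4×4 = 68
Hiro: 4×3 + 7×4 + 7×3 + 4×2 + 4×1 = 73

Ivy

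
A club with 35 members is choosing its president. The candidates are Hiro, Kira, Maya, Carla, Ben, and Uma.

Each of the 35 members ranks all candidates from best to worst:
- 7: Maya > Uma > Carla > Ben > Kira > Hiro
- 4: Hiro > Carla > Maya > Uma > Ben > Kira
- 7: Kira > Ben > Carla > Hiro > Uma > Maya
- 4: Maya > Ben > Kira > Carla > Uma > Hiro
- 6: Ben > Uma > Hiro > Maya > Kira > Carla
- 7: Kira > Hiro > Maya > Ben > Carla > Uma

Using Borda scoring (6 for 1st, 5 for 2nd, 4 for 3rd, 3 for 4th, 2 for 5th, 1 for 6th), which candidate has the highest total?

Hiro: 7×1 + 4×6 + 7×3 + 4×1 + 6×4 + 7×5 = 115
Kira: 7×2 + 4×1 + 7×6 + 4×4 + 6×2 + 7×6 = 130
Maya: 7×6 + 4×4 + 7×1 + 4×6 + 6×3 + 7×4 = 135
Carla: 7×4 + 4×5 + 7×4 + 4×3 + 6×1 + 7×2 = 108
Ben: 7×3 + 4×2 + 7×5 + 4×5 + 6×6 + 7×3 = 141
Uma: 7×5 + 4×3 + 7×2 + 4×2 + 6×5 + 7×1 = 106

Ben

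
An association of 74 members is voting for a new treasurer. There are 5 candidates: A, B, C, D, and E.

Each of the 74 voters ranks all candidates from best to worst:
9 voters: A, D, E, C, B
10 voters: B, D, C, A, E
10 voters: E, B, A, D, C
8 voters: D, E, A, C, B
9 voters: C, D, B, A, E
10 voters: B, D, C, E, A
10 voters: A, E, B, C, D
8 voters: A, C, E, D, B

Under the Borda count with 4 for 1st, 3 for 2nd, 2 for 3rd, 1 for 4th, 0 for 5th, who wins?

D

A: 9×4 + 10×1 + 10×2 + 8×2 + 9×1 + 10×0 + 10×4 + 8×4 = 163
B: 9×0 + 10×4 + 10×3 + 8×0 + 9×2 + 10×4 + 10×2 + 8×0 = 148
C: 9×1 + 10×2 + 10×0 + 8×1 + 9×4 + 10×2 + 10×1 + 8×3 = 127
D: 9×3 + 10×3 + 10×1 + 8×4 + 9×3 + 10×3 + 10×0 + 8×1 = 164
E: 9×2 + 10×0 + 10×4 + 8×3 + 9×0 + 10×1 + 10×3 + 8×2 = 138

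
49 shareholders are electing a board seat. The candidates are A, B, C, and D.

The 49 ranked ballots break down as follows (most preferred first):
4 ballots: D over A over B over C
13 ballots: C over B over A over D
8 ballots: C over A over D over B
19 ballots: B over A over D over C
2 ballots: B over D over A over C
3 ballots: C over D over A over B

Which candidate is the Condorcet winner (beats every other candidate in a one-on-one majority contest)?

B vs A: 34–15
B vs C: 25–24
B vs D: 34–15
B beats every other candidate.

B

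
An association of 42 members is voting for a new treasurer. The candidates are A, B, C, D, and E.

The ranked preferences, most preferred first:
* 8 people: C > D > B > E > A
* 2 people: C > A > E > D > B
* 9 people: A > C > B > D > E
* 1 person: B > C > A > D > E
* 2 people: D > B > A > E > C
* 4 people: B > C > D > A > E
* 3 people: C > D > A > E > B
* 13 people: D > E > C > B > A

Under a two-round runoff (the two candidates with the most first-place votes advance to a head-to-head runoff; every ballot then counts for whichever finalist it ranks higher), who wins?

Round 1 first-place votes: A 9, B 5, C 13, D 15, E 0. D and C advance.
Runoff: D is ranked above C on 15 ballots, C above D on 27.

C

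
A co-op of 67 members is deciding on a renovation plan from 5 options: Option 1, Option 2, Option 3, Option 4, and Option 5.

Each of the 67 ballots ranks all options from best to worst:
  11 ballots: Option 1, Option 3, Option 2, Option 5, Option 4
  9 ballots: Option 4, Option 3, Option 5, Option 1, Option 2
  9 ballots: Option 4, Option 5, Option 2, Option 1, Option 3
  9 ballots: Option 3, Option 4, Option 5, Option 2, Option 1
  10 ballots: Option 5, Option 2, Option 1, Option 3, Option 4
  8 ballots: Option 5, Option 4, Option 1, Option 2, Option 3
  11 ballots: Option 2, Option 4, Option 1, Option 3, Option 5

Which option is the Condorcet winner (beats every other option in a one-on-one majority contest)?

Option 4

Option 4 vs Option 1: 46–21
Option 4 vs Option 2: 35–32
Option 4 vs Option 3: 37–30
Option 4 vs Option 5: 38–29
Option 4 beats every other option.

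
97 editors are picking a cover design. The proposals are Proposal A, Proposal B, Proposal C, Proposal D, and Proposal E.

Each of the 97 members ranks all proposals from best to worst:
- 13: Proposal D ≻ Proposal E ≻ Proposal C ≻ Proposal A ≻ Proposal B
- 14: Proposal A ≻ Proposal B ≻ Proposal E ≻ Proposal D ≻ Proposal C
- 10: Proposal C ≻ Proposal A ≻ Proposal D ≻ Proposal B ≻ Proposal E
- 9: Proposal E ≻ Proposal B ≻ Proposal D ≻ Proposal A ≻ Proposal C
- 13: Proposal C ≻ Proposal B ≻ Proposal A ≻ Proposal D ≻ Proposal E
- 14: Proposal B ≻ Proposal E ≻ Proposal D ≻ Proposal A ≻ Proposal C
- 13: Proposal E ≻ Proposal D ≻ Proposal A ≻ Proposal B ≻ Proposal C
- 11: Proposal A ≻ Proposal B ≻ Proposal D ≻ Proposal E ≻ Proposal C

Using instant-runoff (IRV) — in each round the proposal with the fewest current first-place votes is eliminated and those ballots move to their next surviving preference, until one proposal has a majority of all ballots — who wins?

Proposal E

Round 1: Proposal A 25, Proposal B 14, Proposal C 23, Proposal D 13, Proposal E 22. Proposal D eliminated.
Round 2: Proposal A 25, Proposal B 14, Proposal C 23, Proposal E 35. Proposal B eliminated.
Round 3: Proposal A 25, Proposal C 23, Proposal E 49. Proposal E has a majority (≥49).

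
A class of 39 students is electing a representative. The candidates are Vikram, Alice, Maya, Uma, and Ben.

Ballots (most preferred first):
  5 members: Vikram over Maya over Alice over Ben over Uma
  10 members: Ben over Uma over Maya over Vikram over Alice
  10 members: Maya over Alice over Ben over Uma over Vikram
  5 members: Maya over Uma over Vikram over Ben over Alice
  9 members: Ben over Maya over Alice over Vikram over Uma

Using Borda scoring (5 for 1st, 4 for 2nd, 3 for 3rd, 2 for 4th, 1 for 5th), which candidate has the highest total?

Vikram: 5×5 + 10×2 + 10×1 + 5×3 + 9×2 = 88
Alice: 5×3 + 10×1 + 10×4 + 5×1 + 9×3 = 97
Maya: 5×4 + 10×3 + 10×5 + 5×5 + 9×4 = 161
Uma: 5×1 + 10×4 + 10×2 + 5×4 + 9×1 = 94
Ben: 5×2 + 10×5 + 10×3 + 5×2 + 9×5 = 145

Maya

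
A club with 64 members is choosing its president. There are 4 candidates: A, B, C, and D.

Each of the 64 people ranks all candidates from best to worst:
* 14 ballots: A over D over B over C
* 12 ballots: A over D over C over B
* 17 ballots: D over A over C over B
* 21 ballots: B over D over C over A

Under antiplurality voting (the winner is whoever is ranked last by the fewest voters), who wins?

Last-place votes: A 21, B 29, C 14, D 0.

D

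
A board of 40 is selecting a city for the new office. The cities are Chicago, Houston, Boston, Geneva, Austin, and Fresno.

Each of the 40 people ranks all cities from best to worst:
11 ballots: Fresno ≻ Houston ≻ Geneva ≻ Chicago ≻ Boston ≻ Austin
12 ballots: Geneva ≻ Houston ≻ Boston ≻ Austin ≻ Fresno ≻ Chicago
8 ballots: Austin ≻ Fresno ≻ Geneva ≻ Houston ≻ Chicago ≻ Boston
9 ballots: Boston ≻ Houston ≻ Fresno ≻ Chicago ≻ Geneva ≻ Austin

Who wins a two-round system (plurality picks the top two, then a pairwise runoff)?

Fresno

Round 1 first-place votes: Chicago 0, Houston 0, Boston 9, Geneva 12, Austin 8, Fresno 11. Geneva and Fresno advance.
Runoff: Geneva is ranked above Fresno on 12 ballots, Fresno above Geneva on 28.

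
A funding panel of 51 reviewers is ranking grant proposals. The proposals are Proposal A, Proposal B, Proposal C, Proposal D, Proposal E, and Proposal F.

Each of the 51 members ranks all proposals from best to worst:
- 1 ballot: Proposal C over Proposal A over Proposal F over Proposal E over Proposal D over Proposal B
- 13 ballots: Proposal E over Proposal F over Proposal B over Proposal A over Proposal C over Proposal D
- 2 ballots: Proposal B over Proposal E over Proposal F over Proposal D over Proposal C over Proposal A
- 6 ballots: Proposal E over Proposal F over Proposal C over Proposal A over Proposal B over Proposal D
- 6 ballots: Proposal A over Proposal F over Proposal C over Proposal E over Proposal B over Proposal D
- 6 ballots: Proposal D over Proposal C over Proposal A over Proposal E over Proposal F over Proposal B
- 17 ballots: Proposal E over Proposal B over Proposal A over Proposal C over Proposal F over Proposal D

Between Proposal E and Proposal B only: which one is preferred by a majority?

Proposal E

Proposal E is ranked above Proposal B on 49 ballots; Proposal B above Proposal E on 2.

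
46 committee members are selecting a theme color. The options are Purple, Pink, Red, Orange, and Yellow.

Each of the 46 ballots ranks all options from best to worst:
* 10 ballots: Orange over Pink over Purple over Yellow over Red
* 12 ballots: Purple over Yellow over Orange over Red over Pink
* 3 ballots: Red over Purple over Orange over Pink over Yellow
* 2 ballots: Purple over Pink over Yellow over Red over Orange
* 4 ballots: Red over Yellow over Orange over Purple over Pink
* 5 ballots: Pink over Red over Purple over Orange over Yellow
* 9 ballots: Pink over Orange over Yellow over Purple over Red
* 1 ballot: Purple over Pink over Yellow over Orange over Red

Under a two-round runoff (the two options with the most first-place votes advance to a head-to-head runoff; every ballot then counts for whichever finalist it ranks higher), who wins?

Pink

Round 1 first-place votes: Purple 15, Pink 14, Red 7, Orange 10, Yellow 0. Purple and Pink advance.
Runoff: Purple is ranked above Pink on 22 ballots, Pink above Purple on 24.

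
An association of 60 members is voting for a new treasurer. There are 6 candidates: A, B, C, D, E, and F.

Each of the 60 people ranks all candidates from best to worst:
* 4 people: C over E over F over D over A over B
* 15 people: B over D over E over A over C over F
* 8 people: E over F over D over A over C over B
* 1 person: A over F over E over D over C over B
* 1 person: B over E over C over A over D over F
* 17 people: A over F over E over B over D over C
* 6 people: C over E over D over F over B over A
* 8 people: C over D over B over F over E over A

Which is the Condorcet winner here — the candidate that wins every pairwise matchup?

E vs A: 42–18
E vs B: 36–24
E vs C: 42–18
E vs D: 37–23
E vs F: 34–26
E beats every other candidate.

E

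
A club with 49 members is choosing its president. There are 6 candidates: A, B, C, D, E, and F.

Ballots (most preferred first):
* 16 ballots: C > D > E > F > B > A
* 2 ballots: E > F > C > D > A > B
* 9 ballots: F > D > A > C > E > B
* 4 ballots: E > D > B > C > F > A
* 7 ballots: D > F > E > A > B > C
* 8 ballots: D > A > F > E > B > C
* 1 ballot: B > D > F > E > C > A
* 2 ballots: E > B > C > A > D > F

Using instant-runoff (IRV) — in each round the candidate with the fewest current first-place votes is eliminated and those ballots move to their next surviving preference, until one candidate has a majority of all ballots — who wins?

D

Round 1: A 0, B 1, C 16, D 15, E 8, F 9. A eliminated.
Round 2: B 1, C 16, D 15, E 8, F 9. B eliminated.
Round 3: C 16, D 16, E 8, F 9. E eliminated.
Round 4: C 18, D 20, F 11. F eliminated.
Round 5: C 20, D 29. D has a majority (≥25).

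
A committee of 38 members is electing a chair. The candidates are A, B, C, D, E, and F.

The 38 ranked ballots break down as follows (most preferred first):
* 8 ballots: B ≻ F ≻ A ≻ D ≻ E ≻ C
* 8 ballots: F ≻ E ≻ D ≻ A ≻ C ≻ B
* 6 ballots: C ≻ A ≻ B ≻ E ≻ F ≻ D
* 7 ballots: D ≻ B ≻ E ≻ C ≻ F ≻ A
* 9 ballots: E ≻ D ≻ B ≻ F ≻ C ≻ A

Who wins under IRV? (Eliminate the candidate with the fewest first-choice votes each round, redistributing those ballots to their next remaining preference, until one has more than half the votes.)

B

Round 1: A 0, B 8, C 6, D 7, E 9, F 8. A eliminated.
Round 2: B 8, C 6, D 7, E 9, F 8. C eliminated.
Round 3: B 14, D 7, E 9, F 8. D eliminated.
Round 4: B 21, E 9, F 8. B has a majority (≥20).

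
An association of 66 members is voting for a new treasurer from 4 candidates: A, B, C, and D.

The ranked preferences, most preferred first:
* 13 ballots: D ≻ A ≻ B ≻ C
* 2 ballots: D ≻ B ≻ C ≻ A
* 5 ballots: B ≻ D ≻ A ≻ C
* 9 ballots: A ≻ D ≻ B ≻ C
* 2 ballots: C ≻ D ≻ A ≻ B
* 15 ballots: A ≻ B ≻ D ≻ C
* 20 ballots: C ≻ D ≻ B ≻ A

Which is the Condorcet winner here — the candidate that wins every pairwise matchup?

D

D vs A: 42–24
D vs B: 46–20
D vs C: 44–22
D beats every other candidate.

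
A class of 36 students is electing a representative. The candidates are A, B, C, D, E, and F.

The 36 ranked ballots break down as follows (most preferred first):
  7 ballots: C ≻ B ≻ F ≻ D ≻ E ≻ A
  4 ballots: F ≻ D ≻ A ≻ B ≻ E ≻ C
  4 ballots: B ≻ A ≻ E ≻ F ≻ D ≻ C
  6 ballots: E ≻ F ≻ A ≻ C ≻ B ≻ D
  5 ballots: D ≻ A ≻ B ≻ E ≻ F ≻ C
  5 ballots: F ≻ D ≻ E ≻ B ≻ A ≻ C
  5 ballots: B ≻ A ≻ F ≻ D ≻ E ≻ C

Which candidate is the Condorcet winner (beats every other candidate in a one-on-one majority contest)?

B vs A: 21–15
B vs C: 23–13
B vs D: 22–14
B vs E: 25–11
B vs F: 21–15
B beats every other candidate.

B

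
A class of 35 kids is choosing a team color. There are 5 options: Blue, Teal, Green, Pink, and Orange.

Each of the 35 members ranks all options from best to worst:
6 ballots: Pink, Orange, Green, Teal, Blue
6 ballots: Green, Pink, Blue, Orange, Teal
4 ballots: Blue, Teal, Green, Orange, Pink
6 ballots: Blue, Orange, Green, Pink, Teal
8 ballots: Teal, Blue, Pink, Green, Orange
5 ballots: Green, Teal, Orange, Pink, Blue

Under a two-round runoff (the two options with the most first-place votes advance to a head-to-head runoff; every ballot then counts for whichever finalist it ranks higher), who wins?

Blue

Round 1 first-place votes: Blue 10, Teal 8, Green 11, Pink 6, Orange 0. Green and Blue advance.
Runoff: Green is ranked above Blue on 17 ballots, Blue above Green on 18.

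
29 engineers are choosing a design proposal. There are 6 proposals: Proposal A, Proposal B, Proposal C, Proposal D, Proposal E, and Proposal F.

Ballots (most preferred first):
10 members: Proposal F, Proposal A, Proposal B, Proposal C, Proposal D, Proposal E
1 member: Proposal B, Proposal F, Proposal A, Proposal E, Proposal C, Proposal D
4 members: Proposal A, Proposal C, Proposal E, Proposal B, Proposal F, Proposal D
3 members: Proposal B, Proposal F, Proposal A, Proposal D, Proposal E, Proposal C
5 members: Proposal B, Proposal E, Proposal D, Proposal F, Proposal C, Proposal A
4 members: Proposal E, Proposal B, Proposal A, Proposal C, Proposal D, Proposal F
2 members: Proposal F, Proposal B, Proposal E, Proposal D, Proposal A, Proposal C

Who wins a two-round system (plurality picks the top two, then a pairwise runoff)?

Proposal B

Round 1 first-place votes: Proposal A 4, Proposal B 9, Proposal C 0, Proposal D 0, Proposal E 4, Proposal F 12. Proposal F and Proposal B advance.
Runoff: Proposal F is ranked above Proposal B on 12 ballots, Proposal B above Proposal F on 17.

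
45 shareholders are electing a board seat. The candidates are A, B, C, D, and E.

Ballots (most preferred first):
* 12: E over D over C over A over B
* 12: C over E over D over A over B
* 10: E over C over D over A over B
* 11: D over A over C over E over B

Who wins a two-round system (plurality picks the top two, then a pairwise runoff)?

Round 1 first-place votes: A 0, B 0, C 12, D 11, E 22. E and C advance.
Runoff: E is ranked above C on 22 ballots, C above E on 23.

C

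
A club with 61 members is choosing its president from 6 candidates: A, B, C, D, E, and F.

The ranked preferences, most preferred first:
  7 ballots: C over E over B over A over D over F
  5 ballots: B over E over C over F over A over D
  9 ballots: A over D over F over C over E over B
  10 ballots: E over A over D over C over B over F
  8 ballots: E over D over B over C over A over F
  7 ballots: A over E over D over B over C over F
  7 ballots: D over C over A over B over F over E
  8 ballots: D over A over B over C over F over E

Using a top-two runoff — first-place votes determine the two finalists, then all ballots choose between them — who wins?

Round 1 first-place votes: A 16, B 5, C 7, D 15, E 18, F 0. E and A advance.
Runoff: E is ranked above A on 30 ballots, A above E on 31.

A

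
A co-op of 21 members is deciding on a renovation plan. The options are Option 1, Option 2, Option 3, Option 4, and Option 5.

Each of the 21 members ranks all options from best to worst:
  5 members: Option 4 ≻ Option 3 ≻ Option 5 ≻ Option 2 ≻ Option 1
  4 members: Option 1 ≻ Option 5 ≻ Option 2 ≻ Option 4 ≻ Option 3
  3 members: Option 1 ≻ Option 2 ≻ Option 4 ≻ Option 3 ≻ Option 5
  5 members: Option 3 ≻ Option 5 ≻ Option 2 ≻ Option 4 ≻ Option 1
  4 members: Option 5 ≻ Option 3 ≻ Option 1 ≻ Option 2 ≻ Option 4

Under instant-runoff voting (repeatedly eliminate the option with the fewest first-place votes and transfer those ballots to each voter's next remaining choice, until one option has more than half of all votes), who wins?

Option 3

Round 1: Option 1 7, Option 2 0, Option 3 5, Option 4 5, Option 5 4. Option 2 eliminated.
Round 2: Option 1 7, Option 3 5, Option 4 5, Option 5 4. Option 5 eliminated.
Round 3: Option 1 7, Option 3 9, Option 4 5. Option 4 eliminated.
Round 4: Option 1 7, Option 3 14. Option 3 has a majority (≥11).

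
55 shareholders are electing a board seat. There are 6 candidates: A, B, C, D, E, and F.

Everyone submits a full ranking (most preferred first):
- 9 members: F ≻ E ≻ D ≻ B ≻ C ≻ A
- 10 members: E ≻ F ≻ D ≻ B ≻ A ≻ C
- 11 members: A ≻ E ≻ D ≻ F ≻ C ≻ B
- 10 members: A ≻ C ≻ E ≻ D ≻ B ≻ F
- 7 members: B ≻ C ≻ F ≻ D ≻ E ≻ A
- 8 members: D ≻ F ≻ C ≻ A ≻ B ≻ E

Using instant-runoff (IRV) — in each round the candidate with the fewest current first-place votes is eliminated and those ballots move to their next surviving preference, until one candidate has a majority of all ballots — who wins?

Round 1: A 21, B 7, C 0, D 8, E 10, F 9. C eliminated.
Round 2: A 21, B 7, D 8, E 10, F 9. B eliminated.
Round 3: A 21, D 8, E 10, F 16. D eliminated.
Round 4: A 21, E 10, F 24. E eliminated.
Round 5: A 21, F 34. F has a majority (≥28).

F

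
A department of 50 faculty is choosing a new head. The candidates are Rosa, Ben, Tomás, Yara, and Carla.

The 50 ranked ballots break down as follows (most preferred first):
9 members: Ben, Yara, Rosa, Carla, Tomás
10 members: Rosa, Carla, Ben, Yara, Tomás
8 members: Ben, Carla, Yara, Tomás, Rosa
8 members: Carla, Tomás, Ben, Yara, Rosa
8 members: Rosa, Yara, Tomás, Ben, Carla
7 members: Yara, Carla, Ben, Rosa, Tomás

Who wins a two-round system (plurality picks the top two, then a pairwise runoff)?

Round 1 first-place votes: Rosa 18, Ben 17, Tomás 0, Yara 7, Carla 8. Rosa and Ben advance.
Runoff: Rosa is ranked above Ben on 18 ballots, Ben above Rosa on 32.

Ben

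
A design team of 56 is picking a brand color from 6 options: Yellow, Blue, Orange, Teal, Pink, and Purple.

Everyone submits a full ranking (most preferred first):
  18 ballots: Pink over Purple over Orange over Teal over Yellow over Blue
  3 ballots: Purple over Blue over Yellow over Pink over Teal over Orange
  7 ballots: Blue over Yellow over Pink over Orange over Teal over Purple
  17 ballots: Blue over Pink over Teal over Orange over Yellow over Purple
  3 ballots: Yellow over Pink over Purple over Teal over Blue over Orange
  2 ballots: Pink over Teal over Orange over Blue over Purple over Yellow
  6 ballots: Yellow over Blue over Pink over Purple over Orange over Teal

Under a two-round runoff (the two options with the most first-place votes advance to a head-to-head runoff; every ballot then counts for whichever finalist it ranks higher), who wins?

Round 1 first-place votes: Yellow 9, Blue 24, Orange 0, Teal 0, Pink 20, Purple 3. Blue and Pink advance.
Runoff: Blue is ranked above Pink on 33 ballots, Pink above Blue on 23.

Blue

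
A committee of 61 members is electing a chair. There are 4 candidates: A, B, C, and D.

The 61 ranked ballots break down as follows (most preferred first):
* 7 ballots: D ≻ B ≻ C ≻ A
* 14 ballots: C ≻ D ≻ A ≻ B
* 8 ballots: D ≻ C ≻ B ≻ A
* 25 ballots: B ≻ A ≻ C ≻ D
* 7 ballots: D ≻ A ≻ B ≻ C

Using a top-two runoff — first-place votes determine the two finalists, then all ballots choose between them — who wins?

Round 1 first-place votes: A 0, B 25, C 14, D 22. B and D advance.
Runoff: B is ranked above D on 25 ballots, D above B on 36.

D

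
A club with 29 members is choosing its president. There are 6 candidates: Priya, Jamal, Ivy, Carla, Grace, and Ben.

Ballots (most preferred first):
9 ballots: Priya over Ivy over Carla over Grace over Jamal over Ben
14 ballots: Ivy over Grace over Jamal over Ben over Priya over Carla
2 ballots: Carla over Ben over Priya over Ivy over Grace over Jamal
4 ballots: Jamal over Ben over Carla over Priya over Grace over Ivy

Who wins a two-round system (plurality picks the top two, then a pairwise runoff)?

Round 1 first-place votes: Priya 9, Jamal 4, Ivy 14, Carla 2, Grace 0, Ben 0. Ivy and Priya advance.
Runoff: Ivy is ranked above Priya on 14 ballots, Priya above Ivy on 15.

Priya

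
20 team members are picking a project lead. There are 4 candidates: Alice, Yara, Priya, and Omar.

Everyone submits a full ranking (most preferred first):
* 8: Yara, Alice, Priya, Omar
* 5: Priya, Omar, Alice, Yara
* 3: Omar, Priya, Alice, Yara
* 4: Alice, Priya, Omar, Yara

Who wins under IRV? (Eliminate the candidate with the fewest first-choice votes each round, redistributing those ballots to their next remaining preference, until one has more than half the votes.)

Round 1: Alice 4, Yara 8, Priya 5, Omar 3. Omar eliminated.
Round 2: Alice 4, Yara 8, Priya 8. Alice eliminated.
Round 3: Yara 8, Priya 12. Priya has a majority (≥11).

Priya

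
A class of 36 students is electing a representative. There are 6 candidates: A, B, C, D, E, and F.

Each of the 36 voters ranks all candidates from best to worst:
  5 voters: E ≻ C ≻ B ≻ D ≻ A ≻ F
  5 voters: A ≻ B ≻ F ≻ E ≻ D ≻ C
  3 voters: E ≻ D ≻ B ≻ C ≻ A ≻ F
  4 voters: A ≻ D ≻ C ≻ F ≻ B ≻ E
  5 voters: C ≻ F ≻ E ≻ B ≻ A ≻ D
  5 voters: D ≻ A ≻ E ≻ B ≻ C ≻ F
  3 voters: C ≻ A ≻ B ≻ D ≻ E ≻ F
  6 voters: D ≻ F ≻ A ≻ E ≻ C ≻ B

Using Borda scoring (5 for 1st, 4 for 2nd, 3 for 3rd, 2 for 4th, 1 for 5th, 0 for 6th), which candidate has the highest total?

A

A: 5×1 + 5×5 + 3×1 + 4×5 + 5×1 + 5×4 + 3×4 + 6×3 = 108
B: 5×3 + 5×4 + 3×3 + 4×1 + 5×2 + 5×2 + 3×3 + 6×0 = 77
C: 5×4 + 5×0 + 3×2 + 4×3 + 5×5 + 5×1 + 3×5 + 6×1 = 89
D: 5×2 + 5×1 + 3×4 + 4×4 + 5×0 + 5×5 + 3×2 + 6×5 = 104
E: 5×5 + 5×2 + 3×5 + 4×0 + 5×3 + 5×3 + 3×1 + 6×2 = 95
F: 5×0 + 5×3 + 3×0 + 4×2 + 5×4 + 5×0 + 3×0 + 6×4 = 67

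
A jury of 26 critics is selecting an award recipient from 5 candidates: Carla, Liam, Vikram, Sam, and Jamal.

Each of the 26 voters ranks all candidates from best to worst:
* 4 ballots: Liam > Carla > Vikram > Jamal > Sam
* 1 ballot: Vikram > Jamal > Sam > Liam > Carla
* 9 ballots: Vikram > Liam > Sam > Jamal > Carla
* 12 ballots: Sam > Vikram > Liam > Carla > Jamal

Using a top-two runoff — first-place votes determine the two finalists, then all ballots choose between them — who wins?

Vikram

Round 1 first-place votes: Carla 0, Liam 4, Vikram 10, Sam 12, Jamal 0. Sam and Vikram advance.
Runoff: Sam is ranked above Vikram on 12 ballots, Vikram above Sam on 14.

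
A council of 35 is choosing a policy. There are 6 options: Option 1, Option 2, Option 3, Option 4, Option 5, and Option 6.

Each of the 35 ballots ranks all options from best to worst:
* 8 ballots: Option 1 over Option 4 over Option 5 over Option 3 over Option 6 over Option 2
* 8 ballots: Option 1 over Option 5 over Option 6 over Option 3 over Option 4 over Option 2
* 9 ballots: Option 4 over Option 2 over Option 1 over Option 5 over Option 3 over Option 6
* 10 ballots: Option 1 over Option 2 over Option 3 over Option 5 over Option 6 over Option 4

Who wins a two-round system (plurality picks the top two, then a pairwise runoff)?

Option 1

Round 1 first-place votes: Option 1 26, Option 2 0, Option 3 0, Option 4 9, Option 5 0, Option 6 0. Option 1 and Option 4 advance.
Runoff: Option 1 is ranked above Option 4 on 26 ballots, Option 4 above Option 1 on 9.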